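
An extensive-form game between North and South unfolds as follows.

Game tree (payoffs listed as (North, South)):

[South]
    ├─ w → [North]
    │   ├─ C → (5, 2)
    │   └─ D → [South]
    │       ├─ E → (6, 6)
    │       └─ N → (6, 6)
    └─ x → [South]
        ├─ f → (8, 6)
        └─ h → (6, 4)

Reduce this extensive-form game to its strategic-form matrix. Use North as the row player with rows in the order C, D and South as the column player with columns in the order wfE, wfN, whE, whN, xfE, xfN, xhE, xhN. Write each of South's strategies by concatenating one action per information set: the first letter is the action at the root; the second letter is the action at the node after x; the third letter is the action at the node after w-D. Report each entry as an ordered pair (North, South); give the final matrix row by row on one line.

C: (5,2) (5,2) (5,2) (5,2) (8,6) (8,6) (6,4) (6,4) | D: (6,6) (6,6) (6,6) (6,6) (8,6) (8,6) (6,4) (6,4)

Row C: wfE→(5,2), wfN→(5,2), whE→(5,2), whN→(5,2), xfE→(8,6), xfN→(8,6), xhE→(6,4), xhN→(6,4)
Row D: wfE→(6,6), wfN→(6,6), whE→(6,6), whN→(6,6), xfE→(8,6), xfN→(8,6), xhE→(6,4), xhN→(6,4)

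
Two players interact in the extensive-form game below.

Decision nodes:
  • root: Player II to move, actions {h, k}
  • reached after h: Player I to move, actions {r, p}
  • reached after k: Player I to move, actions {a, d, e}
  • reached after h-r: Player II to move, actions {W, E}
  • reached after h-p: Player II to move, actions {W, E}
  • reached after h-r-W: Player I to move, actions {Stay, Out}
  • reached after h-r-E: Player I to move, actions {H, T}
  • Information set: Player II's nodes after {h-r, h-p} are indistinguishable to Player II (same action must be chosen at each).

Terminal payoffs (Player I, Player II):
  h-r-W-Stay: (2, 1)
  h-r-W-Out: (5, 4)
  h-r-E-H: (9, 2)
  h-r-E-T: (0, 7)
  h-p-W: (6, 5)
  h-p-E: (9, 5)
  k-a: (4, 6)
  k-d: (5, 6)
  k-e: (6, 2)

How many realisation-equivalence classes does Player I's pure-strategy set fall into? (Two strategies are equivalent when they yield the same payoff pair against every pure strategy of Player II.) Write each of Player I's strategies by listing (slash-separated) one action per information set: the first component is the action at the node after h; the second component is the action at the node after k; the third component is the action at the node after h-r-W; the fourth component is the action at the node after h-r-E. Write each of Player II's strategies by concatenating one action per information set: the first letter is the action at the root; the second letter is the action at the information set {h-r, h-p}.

Player I has 24 pure strategies: r/a/Stay/H, r/a/Stay/T, r/a/Out/H, r/a/Out/T, r/d/Stay/H, r/d/Stay/T, r/d/Out/H, r/d/Out/T, r/e/Stay/H, r/e/Stay/T, r/e/Out/H, r/e/Out/T, p/a/Stay/H, p/a/Stay/T, p/a/Out/H, p/a/Out/T, p/d/Stay/H, p/d/Stay/T, p/d/Out/H, p/d/Out/T, p/e/Stay/H, p/e/Stay/T, p/e/Out/H, p/e/Out/T. Columns: hW, hE, kW, kE.
{r/a/Stay/H} → row (2,1) (9,2) (4,6) (4,6)
{r/a/Stay/T} → row (2,1) (0,7) (4,6) (4,6)
{r/a/Out/H} → row (5,4) (9,2) (4,6) (4,6)
{r/a/Out/T} → row (5,4) (0,7) (4,6) (4,6)
{r/d/Stay/H} → row (2,1) (9,2) (5,6) (5,6)
{r/d/Stay/T} → row (2,1) (0,7) (5,6) (5,6)
{r/d/Out/H} → row (5,4) (9,2) (5,6) (5,6)
{r/d/Out/T} → row (5,4) (0,7) (5,6) (5,6)
{r/e/Stay/H} → row (2,1) (9,2) (6,2) (6,2)
{r/e/Stay/T} → row (2,1) (0,7) (6,2) (6,2)
{r/e/Out/H} → row (5,4) (9,2) (6,2) (6,2)
{r/e/Out/T} → row (5,4) (0,7) (6,2) (6,2)
{p/a/Stay/H, p/a/Stay/T, p/a/Out/H, p/a/Out/T} → row (6,5) (9,5) (4,6) (4,6)
{p/d/Stay/H, p/d/Stay/T, p/d/Out/H, p/d/Out/T} → row (6,5) (9,5) (5,6) (5,6)
{p/e/Stay/H, p/e/Stay/T, p/e/Out/H, p/e/Out/T} → row (6,5) (9,5) (6,2) (6,2)
That's 15 distinct rows out of 24 strategies.

15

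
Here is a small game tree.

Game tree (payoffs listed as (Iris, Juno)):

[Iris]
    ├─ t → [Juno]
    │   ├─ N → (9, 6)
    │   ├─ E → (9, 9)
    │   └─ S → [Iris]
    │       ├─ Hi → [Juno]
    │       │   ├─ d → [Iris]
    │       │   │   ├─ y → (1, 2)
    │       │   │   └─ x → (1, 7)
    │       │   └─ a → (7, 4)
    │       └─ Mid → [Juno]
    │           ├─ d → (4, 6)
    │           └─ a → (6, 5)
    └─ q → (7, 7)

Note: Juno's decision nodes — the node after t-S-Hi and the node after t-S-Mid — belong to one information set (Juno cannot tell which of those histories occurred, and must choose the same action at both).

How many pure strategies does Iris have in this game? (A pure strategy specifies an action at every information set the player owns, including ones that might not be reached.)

Iris owns the root with actions {t, q} — two choices.
Iris owns the node after t-S with actions {Hi, Mid} — two choices.
Iris owns the node after t-S-Hi-d with actions {y, x} — two choices.
A pure strategy fixes one action at each information set independently, so the count is the product 2 × 2 × 2 = 8.
(For reference, Juno has 6 pure strategies, giving a 8×6 normal-form matrix.)

8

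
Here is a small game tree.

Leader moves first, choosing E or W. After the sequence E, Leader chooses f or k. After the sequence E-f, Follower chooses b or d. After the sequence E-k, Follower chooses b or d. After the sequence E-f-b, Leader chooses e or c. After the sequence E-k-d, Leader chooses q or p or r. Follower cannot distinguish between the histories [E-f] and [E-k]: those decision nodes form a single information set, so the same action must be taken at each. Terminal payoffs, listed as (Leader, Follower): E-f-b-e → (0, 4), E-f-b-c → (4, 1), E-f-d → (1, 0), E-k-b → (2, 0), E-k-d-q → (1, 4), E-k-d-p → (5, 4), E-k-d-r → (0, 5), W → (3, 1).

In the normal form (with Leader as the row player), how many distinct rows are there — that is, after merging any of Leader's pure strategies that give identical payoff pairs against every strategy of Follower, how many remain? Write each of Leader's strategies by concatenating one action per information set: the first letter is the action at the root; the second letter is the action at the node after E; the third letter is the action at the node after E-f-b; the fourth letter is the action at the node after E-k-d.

Leader has 24 pure strategies: Efeq, Efep, Efer, Efcq, Efcp, Efcr, Ekeq, Ekep, Eker, Ekcq, Ekcp, Ekcr, Wfeq, Wfep, Wfer, Wfcq, Wfcp, Wfcr, Wkeq, Wkep, Wker, Wkcq, Wkcp, Wkcr. Columns: b, d.
{Efeq, Efep, Efer} → row (0,4) (1,0)
{Efcq, Efcp, Efcr} → row (4,1) (1,0)
{Ekeq, Ekcq} → row (2,0) (1,4)
{Ekep, Ekcp} → row (2,0) (5,4)
{Eker, Ekcr} → row (2,0) (0,5)
{Wfeq, Wfep, Wfer, Wfcq, Wfcp, Wfcr, Wkeq, Wkep, Wker, Wkcq, Wkcp, Wkcr} → row (3,1) (3,1)
That's 6 distinct rows out of 24 strategies.

6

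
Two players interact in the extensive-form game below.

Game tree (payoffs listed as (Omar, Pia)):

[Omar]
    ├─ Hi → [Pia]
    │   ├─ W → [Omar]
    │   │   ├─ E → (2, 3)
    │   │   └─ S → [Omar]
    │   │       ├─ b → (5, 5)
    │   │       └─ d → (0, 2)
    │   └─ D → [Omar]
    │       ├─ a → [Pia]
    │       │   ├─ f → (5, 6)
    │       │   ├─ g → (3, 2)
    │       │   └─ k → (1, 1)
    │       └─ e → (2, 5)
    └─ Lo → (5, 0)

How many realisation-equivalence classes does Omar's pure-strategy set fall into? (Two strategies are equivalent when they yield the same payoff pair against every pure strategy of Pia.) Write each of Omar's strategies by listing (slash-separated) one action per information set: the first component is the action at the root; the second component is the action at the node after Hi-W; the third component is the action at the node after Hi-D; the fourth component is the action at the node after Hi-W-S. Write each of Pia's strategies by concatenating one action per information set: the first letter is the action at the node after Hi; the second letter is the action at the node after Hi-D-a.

Omar has 16 pure strategies: Hi/E/a/b, Hi/E/a/d, Hi/E/e/b, Hi/E/e/d, Hi/S/a/b, Hi/S/a/d, Hi/S/e/b, Hi/S/e/d, Lo/E/a/b, Lo/E/a/d, Lo/E/e/b, Lo/E/e/d, Lo/S/a/b, Lo/S/a/d, Lo/S/e/b, Lo/S/e/d. Columns: Wf, Wg, Wk, Df, Dg, Dk.
{Hi/E/a/b, Hi/E/a/d} → row (2,3) (2,3) (2,3) (5,6) (3,2) (1,1)
{Hi/E/e/b, Hi/E/e/d} → row (2,3) (2,3) (2,3) (2,5) (2,5) (2,5)
{Hi/S/a/b} → row (5,5) (5,5) (5,5) (5,6) (3,2) (1,1)
{Hi/S/a/d} → row (0,2) (0,2) (0,2) (5,6) (3,2) (1,1)
{Hi/S/e/b} → row (5,5) (5,5) (5,5) (2,5) (2,5) (2,5)
{Hi/S/e/d} → row (0,2) (0,2) (0,2) (2,5) (2,5) (2,5)
{Lo/E/a/b, Lo/E/a/d, Lo/E/e/b, Lo/E/e/d, Lo/S/a/b, Lo/S/a/d, Lo/S/e/b, Lo/S/e/d} → row (5,0) (5,0) (5,0) (5,0) (5,0) (5,0)
That's 7 distinct rows out of 16 strategies.

7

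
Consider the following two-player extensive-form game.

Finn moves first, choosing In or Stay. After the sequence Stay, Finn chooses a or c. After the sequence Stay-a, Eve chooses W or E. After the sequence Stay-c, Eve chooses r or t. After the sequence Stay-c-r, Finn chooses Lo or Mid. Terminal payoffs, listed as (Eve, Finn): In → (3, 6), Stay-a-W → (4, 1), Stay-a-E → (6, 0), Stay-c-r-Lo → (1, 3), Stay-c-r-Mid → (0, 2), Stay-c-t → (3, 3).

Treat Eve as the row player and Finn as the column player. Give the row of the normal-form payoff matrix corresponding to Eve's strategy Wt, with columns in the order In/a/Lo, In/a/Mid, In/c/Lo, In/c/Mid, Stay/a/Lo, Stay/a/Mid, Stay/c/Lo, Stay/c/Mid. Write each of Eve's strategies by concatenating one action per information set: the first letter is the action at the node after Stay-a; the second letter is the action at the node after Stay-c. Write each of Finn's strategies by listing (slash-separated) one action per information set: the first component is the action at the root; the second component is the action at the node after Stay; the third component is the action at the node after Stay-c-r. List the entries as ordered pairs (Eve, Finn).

vs In/a/Lo: Finn plays In → (3, 6)
vs In/a/Mid: Finn plays In → (3, 6)
vs In/c/Lo: Finn plays In → (3, 6)
vs In/c/Mid: Finn plays In → (3, 6)
vs Stay/a/Lo: Finn plays Stay → Finn plays a at [Stay] → Eve plays W at [Stay-a] → (4, 1)
vs Stay/a/Mid: Finn plays Stay → Finn plays a at [Stay] → Eve plays W at [Stay-a] → (4, 1)
vs Stay/c/Lo: Finn plays Stay → Finn plays c at [Stay] → Eve plays t at [Stay-c] → (3, 3)
vs Stay/c/Mid: Finn plays Stay → Finn plays c at [Stay] → Eve plays t at [Stay-c] → (3, 3)

(3,6) (3,6) (3,6) (3,6) (4,1) (4,1) (3,3) (3,3)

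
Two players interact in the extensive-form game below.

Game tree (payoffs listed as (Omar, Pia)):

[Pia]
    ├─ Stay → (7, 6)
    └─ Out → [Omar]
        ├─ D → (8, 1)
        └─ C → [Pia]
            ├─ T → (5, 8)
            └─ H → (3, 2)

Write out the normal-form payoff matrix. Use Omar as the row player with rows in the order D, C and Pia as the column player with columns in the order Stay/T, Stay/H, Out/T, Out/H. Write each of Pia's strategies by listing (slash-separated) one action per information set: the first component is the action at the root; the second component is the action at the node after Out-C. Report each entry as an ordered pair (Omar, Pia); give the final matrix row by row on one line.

D: (7,6) (7,6) (8,1) (8,1) | C: (7,6) (7,6) (5,8) (3,2)

Row D: Stay/T→(7,6), Stay/H→(7,6), Out/T→(8,1), Out/H→(8,1)
Row C: Stay/T→(7,6), Stay/H→(7,6), Out/T→(5,8), Out/H→(3,2)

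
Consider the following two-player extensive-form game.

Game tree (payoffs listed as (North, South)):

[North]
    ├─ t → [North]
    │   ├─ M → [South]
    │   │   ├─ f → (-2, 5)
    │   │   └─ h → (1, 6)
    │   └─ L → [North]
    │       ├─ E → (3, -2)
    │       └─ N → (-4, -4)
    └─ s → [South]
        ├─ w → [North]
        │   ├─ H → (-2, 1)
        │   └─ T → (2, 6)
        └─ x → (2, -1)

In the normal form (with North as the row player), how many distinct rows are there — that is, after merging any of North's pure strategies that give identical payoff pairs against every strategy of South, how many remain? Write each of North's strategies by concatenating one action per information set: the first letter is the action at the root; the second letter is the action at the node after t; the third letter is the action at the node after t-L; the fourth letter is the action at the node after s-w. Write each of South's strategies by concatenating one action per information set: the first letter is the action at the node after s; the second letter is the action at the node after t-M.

5

North has 16 pure strategies: tMEH, tMET, tMNH, tMNT, tLEH, tLET, tLNH, tLNT, sMEH, sMET, sMNH, sMNT, sLEH, sLET, sLNH, sLNT. Columns: wf, wh, xf, xh.
{tMEH, tMET, tMNH, tMNT} → row (-2,5) (1,6) (-2,5) (1,6)
{tLEH, tLET} → row (3,-2) (3,-2) (3,-2) (3,-2)
{tLNH, tLNT} → row (-4,-4) (-4,-4) (-4,-4) (-4,-4)
{sMEH, sMNH, sLEH, sLNH} → row (-2,1) (-2,1) (2,-1) (2,-1)
{sMET, sMNT, sLET, sLNT} → row (2,6) (2,6) (2,-1) (2,-1)
That's 5 distinct rows out of 16 strategies.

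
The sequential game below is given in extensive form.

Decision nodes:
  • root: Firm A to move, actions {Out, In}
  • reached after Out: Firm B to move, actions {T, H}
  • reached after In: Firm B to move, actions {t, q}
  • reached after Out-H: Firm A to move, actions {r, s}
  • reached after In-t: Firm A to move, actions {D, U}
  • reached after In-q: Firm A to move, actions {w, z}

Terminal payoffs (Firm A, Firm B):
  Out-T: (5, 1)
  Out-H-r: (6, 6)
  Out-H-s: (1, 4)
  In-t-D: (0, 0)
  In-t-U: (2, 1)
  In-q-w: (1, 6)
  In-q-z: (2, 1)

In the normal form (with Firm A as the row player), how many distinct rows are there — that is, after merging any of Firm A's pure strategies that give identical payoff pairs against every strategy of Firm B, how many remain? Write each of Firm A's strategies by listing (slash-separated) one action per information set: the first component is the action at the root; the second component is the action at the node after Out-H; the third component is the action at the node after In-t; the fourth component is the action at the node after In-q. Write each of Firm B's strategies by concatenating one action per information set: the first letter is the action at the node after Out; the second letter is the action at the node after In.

Firm A has 16 pure strategies: Out/r/D/w, Out/r/D/z, Out/r/U/w, Out/r/U/z, Out/s/D/w, Out/s/D/z, Out/s/U/w, Out/s/U/z, In/r/D/w, In/r/D/z, In/r/U/w, In/r/U/z, In/s/D/w, In/s/D/z, In/s/U/w, In/s/U/z. Columns: Tt, Tq, Ht, Hq.
{Out/r/D/w, Out/r/D/z, Out/r/U/w, Out/r/U/z} → row (5,1) (5,1) (6,6) (6,6)
{Out/s/D/w, Out/s/D/z, Out/s/U/w, Out/s/U/z} → row (5,1) (5,1) (1,4) (1,4)
{In/r/D/w, In/s/D/w} → row (0,0) (1,6) (0,0) (1,6)
{In/r/D/z, In/s/D/z} → row (0,0) (2,1) (0,0) (2,1)
{In/r/U/w, In/s/U/w} → row (2,1) (1,6) (2,1) (1,6)
{In/r/U/z, In/s/U/z} → row (2,1) (2,1) (2,1) (2,1)
That's 6 distinct rows out of 16 strategies.

6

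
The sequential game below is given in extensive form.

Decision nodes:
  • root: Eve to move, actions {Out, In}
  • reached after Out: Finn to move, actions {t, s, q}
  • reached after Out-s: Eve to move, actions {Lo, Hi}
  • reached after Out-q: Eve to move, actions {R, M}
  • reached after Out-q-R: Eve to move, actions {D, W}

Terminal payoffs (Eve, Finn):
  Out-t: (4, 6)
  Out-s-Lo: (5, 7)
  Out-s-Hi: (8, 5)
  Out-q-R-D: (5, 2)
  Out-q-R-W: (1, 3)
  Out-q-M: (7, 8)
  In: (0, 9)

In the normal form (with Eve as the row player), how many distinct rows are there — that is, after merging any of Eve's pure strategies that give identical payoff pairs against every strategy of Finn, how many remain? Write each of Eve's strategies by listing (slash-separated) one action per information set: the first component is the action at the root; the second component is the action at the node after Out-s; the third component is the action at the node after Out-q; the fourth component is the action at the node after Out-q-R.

Eve has 16 pure strategies: Out/Lo/R/D, Out/Lo/R/W, Out/Lo/M/D, Out/Lo/M/W, Out/Hi/R/D, Out/Hi/R/W, Out/Hi/M/D, Out/Hi/M/W, In/Lo/R/D, In/Lo/R/W, In/Lo/M/D, In/Lo/M/W, In/Hi/R/D, In/Hi/R/W, In/Hi/M/D, In/Hi/M/W. Columns: t, s, q.
{Out/Lo/R/D} → row (4,6) (5,7) (5,2)
{Out/Lo/R/W} → row (4,6) (5,7) (1,3)
{Out/Lo/M/D, Out/Lo/M/W} → row (4,6) (5,7) (7,8)
{Out/Hi/R/D} → row (4,6) (8,5) (5,2)
{Out/Hi/R/W} → row (4,6) (8,5) (1,3)
{Out/Hi/M/D, Out/Hi/M/W} → row (4,6) (8,5) (7,8)
{In/Lo/R/D, In/Lo/R/W, In/Lo/M/D, In/Lo/M/W, In/Hi/R/D, In/Hi/R/W, In/Hi/M/D, In/Hi/M/W} → row (0,9) (0,9) (0,9)
That's 7 distinct rows out of 16 strategies.

7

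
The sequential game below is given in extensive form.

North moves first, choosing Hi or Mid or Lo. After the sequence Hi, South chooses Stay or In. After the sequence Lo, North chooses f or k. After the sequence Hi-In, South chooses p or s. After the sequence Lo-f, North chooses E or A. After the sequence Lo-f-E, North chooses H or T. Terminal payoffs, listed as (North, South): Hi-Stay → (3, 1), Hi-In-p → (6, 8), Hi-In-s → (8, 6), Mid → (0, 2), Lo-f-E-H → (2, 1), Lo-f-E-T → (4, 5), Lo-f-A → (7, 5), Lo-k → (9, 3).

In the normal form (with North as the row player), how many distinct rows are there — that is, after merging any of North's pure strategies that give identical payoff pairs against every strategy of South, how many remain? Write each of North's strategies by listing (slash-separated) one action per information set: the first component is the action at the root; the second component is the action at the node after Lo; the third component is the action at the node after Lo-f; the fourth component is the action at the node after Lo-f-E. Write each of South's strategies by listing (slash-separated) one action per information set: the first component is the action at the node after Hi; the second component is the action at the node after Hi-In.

6

North has 24 pure strategies: Hi/f/E/H, Hi/f/E/T, Hi/f/A/H, Hi/f/A/T, Hi/k/E/H, Hi/k/E/T, Hi/k/A/H, Hi/k/A/T, Mid/f/E/H, Mid/f/E/T, Mid/f/A/H, Mid/f/A/T, Mid/k/E/H, Mid/k/E/T, Mid/k/A/H, Mid/k/A/T, Lo/f/E/H, Lo/f/E/T, Lo/f/A/H, Lo/f/A/T, Lo/k/E/H, Lo/k/E/T, Lo/k/A/H, Lo/k/A/T. Columns: Stay/p, Stay/s, In/p, In/s.
{Hi/f/E/H, Hi/f/E/T, Hi/f/A/H, Hi/f/A/T, Hi/k/E/H, Hi/k/E/T, Hi/k/A/H, Hi/k/A/T} → row (3,1) (3,1) (6,8) (8,6)
{Mid/f/E/H, Mid/f/E/T, Mid/f/A/H, Mid/f/A/T, Mid/k/E/H, Mid/k/E/T, Mid/k/A/H, Mid/k/A/T} → row (0,2) (0,2) (0,2) (0,2)
{Lo/f/E/H} → row (2,1) (2,1) (2,1) (2,1)
{Lo/f/E/T} → row (4,5) (4,5) (4,5) (4,5)
{Lo/f/A/H, Lo/f/A/T} → row (7,5) (7,5) (7,5) (7,5)
{Lo/k/E/H, Lo/k/E/T, Lo/k/A/H, Lo/k/A/T} → row (9,3) (9,3) (9,3) (9,3)
That's 6 distinct rows out of 24 strategies.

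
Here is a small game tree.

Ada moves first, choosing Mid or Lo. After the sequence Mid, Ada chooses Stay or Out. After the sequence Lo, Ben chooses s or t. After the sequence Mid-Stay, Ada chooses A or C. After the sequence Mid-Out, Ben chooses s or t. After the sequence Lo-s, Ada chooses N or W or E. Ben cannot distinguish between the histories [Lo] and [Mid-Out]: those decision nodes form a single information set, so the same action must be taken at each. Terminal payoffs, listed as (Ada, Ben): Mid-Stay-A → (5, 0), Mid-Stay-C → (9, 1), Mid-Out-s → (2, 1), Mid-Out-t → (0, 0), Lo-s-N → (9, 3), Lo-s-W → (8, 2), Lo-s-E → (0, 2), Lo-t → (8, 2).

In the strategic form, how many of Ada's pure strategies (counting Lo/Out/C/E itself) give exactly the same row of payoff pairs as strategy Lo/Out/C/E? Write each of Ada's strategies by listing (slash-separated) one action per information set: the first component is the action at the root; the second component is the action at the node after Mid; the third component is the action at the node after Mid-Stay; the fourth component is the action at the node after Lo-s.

Row for Lo/Out/C/E (columns s, t): (0,2) (8,2).
Under Lo/Out/C/E, Ada's choice at the node after Mid and at the node after Mid-Stay can never be reached regardless of what Ben does, so varying those choices leaves every outcome unchanged.
Holding the reachable choices fixed and varying the unreachable ones freely already gives 2 × 2 = 4 equivalent strategies.
No other strategy reproduces this row, so those 4 are the full class: Lo/Stay/A/E, Lo/Stay/C/E, Lo/Out/A/E, Lo/Out/C/E.

4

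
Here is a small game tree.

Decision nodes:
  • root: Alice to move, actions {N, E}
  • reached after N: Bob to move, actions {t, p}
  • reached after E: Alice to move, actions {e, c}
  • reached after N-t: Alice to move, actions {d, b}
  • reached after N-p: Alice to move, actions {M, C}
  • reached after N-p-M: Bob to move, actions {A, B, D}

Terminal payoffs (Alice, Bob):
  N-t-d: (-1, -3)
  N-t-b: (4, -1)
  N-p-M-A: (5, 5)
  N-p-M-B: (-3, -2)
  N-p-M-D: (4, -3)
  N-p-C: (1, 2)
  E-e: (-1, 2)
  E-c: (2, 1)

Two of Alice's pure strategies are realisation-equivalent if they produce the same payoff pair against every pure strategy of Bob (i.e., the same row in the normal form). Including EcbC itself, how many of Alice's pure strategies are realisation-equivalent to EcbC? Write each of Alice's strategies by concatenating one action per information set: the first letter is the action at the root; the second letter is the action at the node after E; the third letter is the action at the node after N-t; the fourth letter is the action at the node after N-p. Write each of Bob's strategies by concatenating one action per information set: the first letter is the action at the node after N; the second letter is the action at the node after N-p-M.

4

Row for EcbC (columns tA, tB, tD, pA, pB, pD): (2,1) (2,1) (2,1) (2,1) (2,1) (2,1).
Under EcbC, Alice's choice at the node after N-t and at the node after N-p can never be reached regardless of what Bob does, so varying those choices leaves every outcome unchanged.
Holding the reachable choices fixed and varying the unreachable ones freely already gives 2 × 2 = 4 equivalent strategies.
No other strategy reproduces this row, so those 4 are the full class: EcdM, EcdC, EcbM, EcbC.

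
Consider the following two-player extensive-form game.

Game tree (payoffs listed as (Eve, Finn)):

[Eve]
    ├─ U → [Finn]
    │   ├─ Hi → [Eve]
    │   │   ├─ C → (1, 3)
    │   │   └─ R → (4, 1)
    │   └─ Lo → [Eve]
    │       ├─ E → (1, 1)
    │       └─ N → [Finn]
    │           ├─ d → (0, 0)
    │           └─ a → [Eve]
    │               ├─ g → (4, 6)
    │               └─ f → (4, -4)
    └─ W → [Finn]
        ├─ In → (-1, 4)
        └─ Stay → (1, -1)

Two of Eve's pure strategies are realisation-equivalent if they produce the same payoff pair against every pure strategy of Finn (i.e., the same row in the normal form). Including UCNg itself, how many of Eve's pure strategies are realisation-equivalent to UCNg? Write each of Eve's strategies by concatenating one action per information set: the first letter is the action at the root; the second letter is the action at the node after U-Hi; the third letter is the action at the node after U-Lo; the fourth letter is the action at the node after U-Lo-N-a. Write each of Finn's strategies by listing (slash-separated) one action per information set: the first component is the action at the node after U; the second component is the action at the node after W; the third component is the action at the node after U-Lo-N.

1

Row for UCNg (columns Hi/In/d, Hi/In/a, Hi/Stay/d, Hi/Stay/a, Lo/In/d, Lo/In/a, Lo/Stay/d, Lo/Stay/a): (1,3) (1,3) (1,3) (1,3) (0,0) (4,6) (0,0) (4,6).
Every one of Eve's information sets is on the play path for some reply by Finn when Eve follows UCNg.
Changing the action at any of them therefore changes at least one column, so only UCNg itself gives this row.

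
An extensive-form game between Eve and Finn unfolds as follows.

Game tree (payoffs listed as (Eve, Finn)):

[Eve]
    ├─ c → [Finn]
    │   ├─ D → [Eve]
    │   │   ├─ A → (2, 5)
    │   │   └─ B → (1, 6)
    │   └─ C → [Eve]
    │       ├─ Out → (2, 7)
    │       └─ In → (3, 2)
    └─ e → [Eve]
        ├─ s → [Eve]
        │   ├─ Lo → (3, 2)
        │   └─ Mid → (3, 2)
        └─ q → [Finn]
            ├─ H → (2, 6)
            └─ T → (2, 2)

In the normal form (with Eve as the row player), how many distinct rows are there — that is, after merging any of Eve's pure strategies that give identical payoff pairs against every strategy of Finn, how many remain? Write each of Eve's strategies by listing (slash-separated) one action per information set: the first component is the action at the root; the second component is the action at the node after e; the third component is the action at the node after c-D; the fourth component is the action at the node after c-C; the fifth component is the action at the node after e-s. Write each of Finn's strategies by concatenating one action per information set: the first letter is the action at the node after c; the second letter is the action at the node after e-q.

6

Eve has 32 pure strategies: c/s/A/Out/Lo, c/s/A/Out/Mid, c/s/A/In/Lo, c/s/A/In/Mid, c/s/B/Out/Lo, c/s/B/Out/Mid, c/s/B/In/Lo, c/s/B/In/Mid, c/q/A/Out/Lo, c/q/A/Out/Mid, c/q/A/In/Lo, c/q/A/In/Mid, c/q/B/Out/Lo, c/q/B/Out/Mid, c/q/B/In/Lo, c/q/B/In/Mid, e/s/A/Out/Lo, e/s/A/Out/Mid, e/s/A/In/Lo, e/s/A/In/Mid, e/s/B/Out/Lo, e/s/B/Out/Mid, e/s/B/In/Lo, e/s/B/In/Mid, e/q/A/Out/Lo, e/q/A/Out/Mid, e/q/A/In/Lo, e/q/A/In/Mid, e/q/B/Out/Lo, e/q/B/Out/Mid, e/q/B/In/Lo, e/q/B/In/Mid. Columns: DH, DT, CH, CT.
{c/s/A/Out/Lo, c/s/A/Out/Mid, c/q/A/Out/Lo, c/q/A/Out/Mid} → row (2,5) (2,5) (2,7) (2,7)
{c/s/A/In/Lo, c/s/A/In/Mid, c/q/A/In/Lo, c/q/A/In/Mid} → row (2,5) (2,5) (3,2) (3,2)
{c/s/B/Out/Lo, c/s/B/Out/Mid, c/q/B/Out/Lo, c/q/B/Out/Mid} → row (1,6) (1,6) (2,7) (2,7)
{c/s/B/In/Lo, c/s/B/In/Mid, c/q/B/In/Lo, c/q/B/In/Mid} → row (1,6) (1,6) (3,2) (3,2)
{e/s/A/Out/Lo, e/s/A/Out/Mid, e/s/A/In/Lo, e/s/A/In/Mid, e/s/B/Out/Lo, e/s/B/Out/Mid, e/s/B/In/Lo, e/s/B/In/Mid} → row (3,2) (3,2) (3,2) (3,2)
{e/q/A/Out/Lo, e/q/A/Out/Mid, e/q/A/In/Lo, e/q/A/In/Mid, e/q/B/Out/Lo, e/q/B/Out/Mid, e/q/B/In/Lo, e/q/B/In/Mid} → row (2,6) (2,2) (2,6) (2,2)
That's 6 distinct rows out of 32 strategies.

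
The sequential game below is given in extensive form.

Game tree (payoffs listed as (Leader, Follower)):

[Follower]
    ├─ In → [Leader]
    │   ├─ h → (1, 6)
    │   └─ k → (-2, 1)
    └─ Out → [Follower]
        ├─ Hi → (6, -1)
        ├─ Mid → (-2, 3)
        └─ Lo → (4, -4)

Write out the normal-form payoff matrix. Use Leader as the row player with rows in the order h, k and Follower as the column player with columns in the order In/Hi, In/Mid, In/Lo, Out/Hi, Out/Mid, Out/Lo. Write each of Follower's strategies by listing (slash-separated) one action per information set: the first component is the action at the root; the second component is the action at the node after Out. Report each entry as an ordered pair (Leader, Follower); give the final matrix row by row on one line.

Row h: In/Hi→(1,6), In/Mid→(1,6), In/Lo→(1,6), Out/Hi→(6,-1), Out/Mid→(-2,3), Out/Lo→(4,-4)
Row k: In/Hi→(-2,1), In/Mid→(-2,1), In/Lo→(-2,1), Out/Hi→(6,-1), Out/Mid→(-2,3), Out/Lo→(4,-4)

h: (1,6) (1,6) (1,6) (6,-1) (-2,3) (4,-4) | k: (-2,1) (-2,1) (-2,1) (6,-1) (-2,3) (4,-4)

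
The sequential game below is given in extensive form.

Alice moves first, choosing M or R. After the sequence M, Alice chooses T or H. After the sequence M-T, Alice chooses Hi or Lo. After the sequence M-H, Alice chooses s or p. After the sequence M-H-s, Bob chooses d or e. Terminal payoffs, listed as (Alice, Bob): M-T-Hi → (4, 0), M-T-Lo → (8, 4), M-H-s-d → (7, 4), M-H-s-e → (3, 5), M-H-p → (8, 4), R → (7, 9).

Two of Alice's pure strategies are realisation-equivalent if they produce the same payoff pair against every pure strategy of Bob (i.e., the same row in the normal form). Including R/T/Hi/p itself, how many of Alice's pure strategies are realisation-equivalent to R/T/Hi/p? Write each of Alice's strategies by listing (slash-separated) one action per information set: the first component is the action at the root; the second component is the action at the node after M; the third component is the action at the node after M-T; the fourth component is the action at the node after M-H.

8

Row for R/T/Hi/p (columns d, e): (7,9) (7,9).
Under R/T/Hi/p, Alice's choice at the node after M and at the node after M-T and at the node after M-H can never be reached regardless of what Bob does, so varying those choices leaves every outcome unchanged.
Holding the reachable choices fixed and varying the unreachable ones freely already gives 2 × 2 × 2 = 8 equivalent strategies.
No other strategy reproduces this row, so those 8 are the full class: R/T/Hi/s, R/T/Hi/p, R/T/Lo/s, R/T/Lo/p, R/H/Hi/s, R/H/Hi/p, R/H/Lo/s, R/H/Lo/p.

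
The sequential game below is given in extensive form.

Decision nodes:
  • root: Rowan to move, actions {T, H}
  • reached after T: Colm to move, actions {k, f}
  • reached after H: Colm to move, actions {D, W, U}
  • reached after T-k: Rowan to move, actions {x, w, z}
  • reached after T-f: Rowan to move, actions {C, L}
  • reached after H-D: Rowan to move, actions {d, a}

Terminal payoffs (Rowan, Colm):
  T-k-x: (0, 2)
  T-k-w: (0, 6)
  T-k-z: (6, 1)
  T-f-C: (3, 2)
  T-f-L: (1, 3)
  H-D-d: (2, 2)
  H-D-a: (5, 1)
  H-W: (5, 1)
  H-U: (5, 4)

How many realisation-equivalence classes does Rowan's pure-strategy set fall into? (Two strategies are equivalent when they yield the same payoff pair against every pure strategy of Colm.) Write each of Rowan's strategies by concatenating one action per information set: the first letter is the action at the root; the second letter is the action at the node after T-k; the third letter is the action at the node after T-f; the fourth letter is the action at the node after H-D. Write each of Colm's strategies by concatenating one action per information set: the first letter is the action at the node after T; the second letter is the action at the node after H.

8

Rowan has 24 pure strategies: TxCd, TxCa, TxLd, TxLa, TwCd, TwCa, TwLd, TwLa, TzCd, TzCa, TzLd, TzLa, HxCd, HxCa, HxLd, HxLa, HwCd, HwCa, HwLd, HwLa, HzCd, HzCa, HzLd, HzLa. Columns: kD, kW, kU, fD, fW, fU.
{TxCd, TxCa} → row (0,2) (0,2) (0,2) (3,2) (3,2) (3,2)
{TxLd, TxLa} → row (0,2) (0,2) (0,2) (1,3) (1,3) (1,3)
{TwCd, TwCa} → row (0,6) (0,6) (0,6) (3,2) (3,2) (3,2)
{TwLd, TwLa} → row (0,6) (0,6) (0,6) (1,3) (1,3) (1,3)
{TzCd, TzCa} → row (6,1) (6,1) (6,1) (3,2) (3,2) (3,2)
{TzLd, TzLa} → row (6,1) (6,1) (6,1) (1,3) (1,3) (1,3)
{HxCd, HxLd, HwCd, HwLd, HzCd, HzLd} → row (2,2) (5,1) (5,4) (2,2) (5,1) (5,4)
{HxCa, HxLa, HwCa, HwLa, HzCa, HzLa} → row (5,1) (5,1) (5,4) (5,1) (5,1) (5,4)
That's 8 distinct rows out of 24 strategies.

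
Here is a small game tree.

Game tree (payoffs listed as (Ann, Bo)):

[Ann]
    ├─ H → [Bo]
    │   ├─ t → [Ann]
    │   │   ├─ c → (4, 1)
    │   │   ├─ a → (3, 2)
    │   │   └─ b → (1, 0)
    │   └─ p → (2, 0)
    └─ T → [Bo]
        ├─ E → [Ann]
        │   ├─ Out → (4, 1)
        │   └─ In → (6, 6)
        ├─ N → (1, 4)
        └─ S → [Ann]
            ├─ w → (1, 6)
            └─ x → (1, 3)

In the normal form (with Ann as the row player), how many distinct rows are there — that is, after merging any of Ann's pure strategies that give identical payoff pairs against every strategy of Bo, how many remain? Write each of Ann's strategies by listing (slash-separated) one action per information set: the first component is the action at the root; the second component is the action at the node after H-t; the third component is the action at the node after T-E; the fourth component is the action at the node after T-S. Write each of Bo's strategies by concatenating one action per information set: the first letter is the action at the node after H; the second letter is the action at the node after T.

7

Ann has 24 pure strategies: H/c/Out/w, H/c/Out/x, H/c/In/w, H/c/In/x, H/a/Out/w, H/a/Out/x, H/a/In/w, H/a/In/x, H/b/Out/w, H/b/Out/x, H/b/In/w, H/b/In/x, T/c/Out/w, T/c/Out/x, T/c/In/w, T/c/In/x, T/a/Out/w, T/a/Out/x, T/a/In/w, T/a/In/x, T/b/Out/w, T/b/Out/x, T/b/In/w, T/b/In/x. Columns: tE, tN, tS, pE, pN, pS.
{H/c/Out/w, H/c/Out/x, H/c/In/w, H/c/In/x} → row (4,1) (4,1) (4,1) (2,0) (2,0) (2,0)
{H/a/Out/w, H/a/Out/x, H/a/In/w, H/a/In/x} → row (3,2) (3,2) (3,2) (2,0) (2,0) (2,0)
{H/b/Out/w, H/b/Out/x, H/b/In/w, H/b/In/x} → row (1,0) (1,0) (1,0) (2,0) (2,0) (2,0)
{T/c/Out/w, T/a/Out/w, T/b/Out/w} → row (4,1) (1,4) (1,6) (4,1) (1,4) (1,6)
{T/c/Out/x, T/a/Out/x, T/b/Out/x} → row (4,1) (1,4) (1,3) (4,1) (1,4) (1,3)
{T/c/In/w, T/a/In/w, T/b/In/w} → row (6,6) (1,4) (1,6) (6,6) (1,4) (1,6)
{T/c/In/x, T/a/In/x, T/b/In/x} → row (6,6) (1,4) (1,3) (6,6) (1,4) (1,3)
That's 7 distinct rows out of 24 strategies.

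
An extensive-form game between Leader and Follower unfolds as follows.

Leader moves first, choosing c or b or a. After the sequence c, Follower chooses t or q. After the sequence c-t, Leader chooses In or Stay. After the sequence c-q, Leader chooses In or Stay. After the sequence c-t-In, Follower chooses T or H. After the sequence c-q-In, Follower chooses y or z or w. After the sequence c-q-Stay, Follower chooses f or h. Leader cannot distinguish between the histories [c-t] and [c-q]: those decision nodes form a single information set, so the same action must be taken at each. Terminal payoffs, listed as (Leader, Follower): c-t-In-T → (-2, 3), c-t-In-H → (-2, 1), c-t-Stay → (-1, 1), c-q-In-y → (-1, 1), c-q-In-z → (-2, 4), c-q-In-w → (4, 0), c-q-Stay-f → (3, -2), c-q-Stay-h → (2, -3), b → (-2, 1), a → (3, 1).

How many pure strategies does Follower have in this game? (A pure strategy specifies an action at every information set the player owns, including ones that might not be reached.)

24

Follower owns the node after c with actions {t, q} — two choices.
Follower owns the node after c-t-In with actions {T, H} — two choices.
Follower owns the node after c-q-In with actions {y, z, w} — three choices.
Follower owns the node after c-q-Stay with actions {f, h} — two choices.
A pure strategy fixes one action at each information set independently, so the count is the product 2 × 2 × 3 × 2 = 24.
(For reference, Leader has 6 pure strategies, giving a 24×6 normal-form matrix.)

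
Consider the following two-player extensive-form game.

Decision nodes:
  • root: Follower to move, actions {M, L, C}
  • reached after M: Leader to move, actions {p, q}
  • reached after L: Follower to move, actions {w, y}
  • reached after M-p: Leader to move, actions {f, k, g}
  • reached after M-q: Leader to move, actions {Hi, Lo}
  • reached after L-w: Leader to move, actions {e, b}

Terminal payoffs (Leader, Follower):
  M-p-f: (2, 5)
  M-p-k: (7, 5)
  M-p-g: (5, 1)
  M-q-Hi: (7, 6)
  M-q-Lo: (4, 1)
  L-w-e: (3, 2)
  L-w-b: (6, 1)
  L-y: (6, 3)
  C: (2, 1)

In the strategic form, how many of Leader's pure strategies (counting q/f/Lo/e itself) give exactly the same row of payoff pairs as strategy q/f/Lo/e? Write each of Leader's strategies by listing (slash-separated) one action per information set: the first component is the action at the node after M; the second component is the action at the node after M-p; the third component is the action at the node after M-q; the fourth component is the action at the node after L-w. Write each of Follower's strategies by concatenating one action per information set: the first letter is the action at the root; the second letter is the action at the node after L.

3

Row for q/f/Lo/e (columns Mw, My, Lw, Ly, Cw, Cy): (4,1) (4,1) (3,2) (6,3) (2,1) (2,1).
Under q/f/Lo/e, Leader's choice at the node after M-p can never be reached regardless of what Follower does, so varying those choices leaves every outcome unchanged.
Holding the reachable choices fixed and varying the unreachable one freely already gives 3 equivalent strategies.
No other strategy reproduces this row, so those 3 are the full class: q/f/Lo/e, q/k/Lo/e, q/g/Lo/e.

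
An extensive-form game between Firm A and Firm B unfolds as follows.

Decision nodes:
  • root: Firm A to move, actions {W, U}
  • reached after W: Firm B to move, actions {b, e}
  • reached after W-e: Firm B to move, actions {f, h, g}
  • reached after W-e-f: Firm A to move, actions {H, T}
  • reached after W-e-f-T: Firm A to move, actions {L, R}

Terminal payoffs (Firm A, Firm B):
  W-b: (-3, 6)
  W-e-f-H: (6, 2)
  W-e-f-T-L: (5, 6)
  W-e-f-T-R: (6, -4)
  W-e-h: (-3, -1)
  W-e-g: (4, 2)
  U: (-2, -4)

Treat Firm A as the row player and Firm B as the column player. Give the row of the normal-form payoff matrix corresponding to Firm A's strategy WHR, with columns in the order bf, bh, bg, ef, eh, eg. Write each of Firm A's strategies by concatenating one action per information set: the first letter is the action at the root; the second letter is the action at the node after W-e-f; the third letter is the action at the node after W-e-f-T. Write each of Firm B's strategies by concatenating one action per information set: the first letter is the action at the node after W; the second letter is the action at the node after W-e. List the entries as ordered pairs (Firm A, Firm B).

(-3,6) (-3,6) (-3,6) (6,2) (-3,-1) (4,2)

vs bf: Firm A plays W → Firm B plays b at [W] → (-3, 6)
vs bh: Firm A plays W → Firm B plays b at [W] → (-3, 6)
vs bg: Firm A plays W → Firm B plays b at [W] → (-3, 6)
vs ef: Firm A plays W → Firm B plays e at [W] → Firm B plays f at [W-e] → Firm A plays H at [W-e-f] → (6, 2)
vs eh: Firm A plays W → Firm B plays e at [W] → Firm B plays h at [W-e] → (-3, -1)
vs eg: Firm A plays W → Firm B plays e at [W] → Firm B plays g at [W-e] → (4, 2)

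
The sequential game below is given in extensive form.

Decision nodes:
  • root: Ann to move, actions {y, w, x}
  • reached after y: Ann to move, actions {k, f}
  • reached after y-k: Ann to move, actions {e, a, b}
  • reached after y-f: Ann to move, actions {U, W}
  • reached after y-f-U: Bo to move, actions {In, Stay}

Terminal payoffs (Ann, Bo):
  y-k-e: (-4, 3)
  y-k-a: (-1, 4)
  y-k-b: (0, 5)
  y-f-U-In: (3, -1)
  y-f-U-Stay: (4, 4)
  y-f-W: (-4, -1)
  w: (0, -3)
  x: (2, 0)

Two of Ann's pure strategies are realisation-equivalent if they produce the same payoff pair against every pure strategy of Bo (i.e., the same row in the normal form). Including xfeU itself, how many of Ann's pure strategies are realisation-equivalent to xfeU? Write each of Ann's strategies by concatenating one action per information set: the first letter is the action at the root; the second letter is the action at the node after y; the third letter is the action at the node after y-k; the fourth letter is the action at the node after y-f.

Row for xfeU (columns In, Stay): (2,0) (2,0).
Under xfeU, Ann's choice at the node after y and at the node after y-k and at the node after y-f can never be reached regardless of what Bo does, so varying those choices leaves every outcome unchanged.
Holding the reachable choices fixed and varying the unreachable ones freely already gives 2 × 3 × 2 = 12 equivalent strategies.
No other strategy reproduces this row, so those 12 are the full class: xkeU, xkeW, xkaU, xkaW, xkbU, xkbW, xfeU, xfeW, xfaU, xfaW, xfbU, xfbW.

12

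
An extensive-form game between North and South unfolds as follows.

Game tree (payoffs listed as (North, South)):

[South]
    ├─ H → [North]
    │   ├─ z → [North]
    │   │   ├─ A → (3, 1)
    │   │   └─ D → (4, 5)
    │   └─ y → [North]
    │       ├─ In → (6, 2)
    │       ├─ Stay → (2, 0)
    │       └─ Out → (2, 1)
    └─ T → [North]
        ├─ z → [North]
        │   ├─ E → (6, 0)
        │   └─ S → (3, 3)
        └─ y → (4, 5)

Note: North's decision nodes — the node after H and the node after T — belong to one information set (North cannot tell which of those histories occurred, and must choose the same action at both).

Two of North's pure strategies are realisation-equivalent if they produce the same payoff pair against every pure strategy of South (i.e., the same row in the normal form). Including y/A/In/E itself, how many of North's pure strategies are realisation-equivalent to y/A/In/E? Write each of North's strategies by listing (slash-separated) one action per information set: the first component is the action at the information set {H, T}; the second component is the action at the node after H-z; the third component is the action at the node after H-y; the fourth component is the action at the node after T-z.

4

Row for y/A/In/E (columns H, T): (6,2) (4,5).
Under y/A/In/E, North's choice at the node after H-z and at the node after T-z can never be reached regardless of what South does, so varying those choices leaves every outcome unchanged.
Holding the reachable choices fixed and varying the unreachable ones freely already gives 2 × 2 = 4 equivalent strategies.
No other strategy reproduces this row, so those 4 are the full class: y/A/In/E, y/A/In/S, y/D/In/E, y/D/In/S.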